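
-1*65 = -65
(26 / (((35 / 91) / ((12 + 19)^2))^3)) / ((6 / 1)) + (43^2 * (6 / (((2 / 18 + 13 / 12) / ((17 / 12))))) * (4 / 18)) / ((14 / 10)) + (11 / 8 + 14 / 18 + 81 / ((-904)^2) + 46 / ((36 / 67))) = 435010502105639885851 / 6435576000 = 67594649197.78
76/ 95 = 4/ 5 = 0.80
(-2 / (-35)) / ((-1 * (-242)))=0.00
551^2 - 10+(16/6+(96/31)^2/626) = 273956563157/902379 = 303593.68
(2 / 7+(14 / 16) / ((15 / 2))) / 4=169 / 1680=0.10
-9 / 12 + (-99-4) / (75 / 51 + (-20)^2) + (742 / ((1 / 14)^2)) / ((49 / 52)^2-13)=-3578857953043 / 298034100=-12008.22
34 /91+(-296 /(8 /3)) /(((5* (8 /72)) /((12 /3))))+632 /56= -358331 /455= -787.54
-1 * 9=-9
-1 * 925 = -925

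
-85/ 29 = -2.93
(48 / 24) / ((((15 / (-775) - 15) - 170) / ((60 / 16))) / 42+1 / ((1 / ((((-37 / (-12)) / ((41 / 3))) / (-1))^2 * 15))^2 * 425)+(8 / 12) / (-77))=-1.69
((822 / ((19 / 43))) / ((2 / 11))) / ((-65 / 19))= -194403 / 65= -2990.82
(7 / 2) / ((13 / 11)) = 77 / 26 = 2.96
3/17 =0.18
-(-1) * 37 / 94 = 37 / 94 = 0.39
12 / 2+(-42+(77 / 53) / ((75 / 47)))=-139481 / 3975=-35.09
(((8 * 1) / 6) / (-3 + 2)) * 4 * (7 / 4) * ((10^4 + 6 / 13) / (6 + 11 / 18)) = -3120144 / 221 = -14118.30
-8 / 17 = -0.47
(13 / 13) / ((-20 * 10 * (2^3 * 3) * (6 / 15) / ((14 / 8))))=-7 / 7680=-0.00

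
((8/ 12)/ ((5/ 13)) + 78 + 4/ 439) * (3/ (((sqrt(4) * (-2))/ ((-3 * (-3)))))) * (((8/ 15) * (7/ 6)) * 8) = -29405824/ 10975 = -2679.35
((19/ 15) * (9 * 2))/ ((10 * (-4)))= -0.57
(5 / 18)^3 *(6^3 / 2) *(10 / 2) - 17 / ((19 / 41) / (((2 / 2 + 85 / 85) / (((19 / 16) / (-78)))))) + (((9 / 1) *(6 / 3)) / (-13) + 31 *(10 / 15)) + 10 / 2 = 1230364555 / 253422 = 4855.00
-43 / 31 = -1.39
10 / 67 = 0.15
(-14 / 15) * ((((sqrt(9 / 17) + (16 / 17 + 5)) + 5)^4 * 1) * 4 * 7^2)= -1123819608744 / 417605 -70941334464 * sqrt(17) / 417605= -3391526.02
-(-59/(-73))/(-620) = 59/45260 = 0.00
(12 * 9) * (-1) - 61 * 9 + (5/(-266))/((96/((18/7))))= -19573359/29792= -657.00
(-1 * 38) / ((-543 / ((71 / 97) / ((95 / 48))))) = 2272 / 87785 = 0.03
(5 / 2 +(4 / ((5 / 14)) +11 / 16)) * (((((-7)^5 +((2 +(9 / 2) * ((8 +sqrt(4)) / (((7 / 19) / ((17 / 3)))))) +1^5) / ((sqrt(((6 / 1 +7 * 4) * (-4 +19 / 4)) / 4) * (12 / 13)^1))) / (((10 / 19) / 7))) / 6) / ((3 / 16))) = -2808008.15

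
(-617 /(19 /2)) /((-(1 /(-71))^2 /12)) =74647128 /19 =3928796.21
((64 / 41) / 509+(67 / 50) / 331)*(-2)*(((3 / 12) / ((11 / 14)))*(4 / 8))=-17201961 / 7598402900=-0.00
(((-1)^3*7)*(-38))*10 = 2660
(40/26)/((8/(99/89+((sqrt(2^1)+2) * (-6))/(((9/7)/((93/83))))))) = -345175/192062 -1085 * sqrt(2)/1079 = -3.22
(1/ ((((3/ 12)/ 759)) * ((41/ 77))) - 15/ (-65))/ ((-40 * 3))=-1013053/ 21320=-47.52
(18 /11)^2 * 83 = 222.25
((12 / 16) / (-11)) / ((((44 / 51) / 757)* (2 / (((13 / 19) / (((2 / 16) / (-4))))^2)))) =-626359968 / 43681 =-14339.41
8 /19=0.42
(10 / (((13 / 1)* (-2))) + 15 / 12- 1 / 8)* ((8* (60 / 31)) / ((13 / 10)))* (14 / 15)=43120 / 5239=8.23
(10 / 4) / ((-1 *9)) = -5 / 18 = -0.28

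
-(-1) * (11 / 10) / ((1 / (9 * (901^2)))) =80368299 / 10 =8036829.90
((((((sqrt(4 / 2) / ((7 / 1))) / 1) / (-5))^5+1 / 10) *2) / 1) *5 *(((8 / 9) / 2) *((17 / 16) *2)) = 17 / 18 - 68 *sqrt(2) / 94539375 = 0.94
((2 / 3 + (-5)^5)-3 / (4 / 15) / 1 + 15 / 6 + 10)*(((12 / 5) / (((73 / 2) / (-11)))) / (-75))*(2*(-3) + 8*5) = -1024.03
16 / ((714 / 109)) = 2.44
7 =7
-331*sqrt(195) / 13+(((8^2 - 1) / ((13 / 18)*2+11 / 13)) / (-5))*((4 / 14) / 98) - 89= -331*sqrt(195) / 13 - 5844793 / 65660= -444.57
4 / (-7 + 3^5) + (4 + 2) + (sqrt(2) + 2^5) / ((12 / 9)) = 3*sqrt(2) / 4 + 1771 / 59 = 31.08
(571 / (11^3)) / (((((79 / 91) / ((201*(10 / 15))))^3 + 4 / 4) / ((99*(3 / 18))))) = 517660091353132 / 73131217847061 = 7.08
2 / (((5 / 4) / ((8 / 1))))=64 / 5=12.80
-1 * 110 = -110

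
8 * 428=3424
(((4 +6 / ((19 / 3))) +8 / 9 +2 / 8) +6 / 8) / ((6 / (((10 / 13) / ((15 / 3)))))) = 1169 / 6669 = 0.18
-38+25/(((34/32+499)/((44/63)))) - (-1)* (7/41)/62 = -48642201907/1281328146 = -37.96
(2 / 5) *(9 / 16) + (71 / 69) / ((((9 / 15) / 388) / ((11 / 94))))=30390361 / 389160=78.09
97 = 97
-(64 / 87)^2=-4096 / 7569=-0.54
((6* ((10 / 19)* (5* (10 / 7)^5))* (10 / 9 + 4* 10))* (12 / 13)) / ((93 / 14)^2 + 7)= 59200000000 / 848989141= 69.73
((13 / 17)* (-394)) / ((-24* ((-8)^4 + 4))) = 2561 / 836400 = 0.00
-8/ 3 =-2.67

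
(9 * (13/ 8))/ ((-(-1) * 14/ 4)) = 117/ 28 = 4.18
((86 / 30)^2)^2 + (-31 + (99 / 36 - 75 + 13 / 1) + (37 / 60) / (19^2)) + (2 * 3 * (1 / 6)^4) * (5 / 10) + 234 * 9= 609173628451 / 292410000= 2083.29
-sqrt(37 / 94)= -sqrt(3478) / 94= -0.63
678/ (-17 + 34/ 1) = 678/ 17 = 39.88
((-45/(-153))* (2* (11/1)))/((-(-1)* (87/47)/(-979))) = -5061430/1479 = -3422.20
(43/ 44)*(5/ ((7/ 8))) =5.58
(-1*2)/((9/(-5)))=10/9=1.11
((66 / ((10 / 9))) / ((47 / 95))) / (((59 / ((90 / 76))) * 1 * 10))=2673 / 11092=0.24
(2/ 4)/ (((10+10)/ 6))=3/ 20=0.15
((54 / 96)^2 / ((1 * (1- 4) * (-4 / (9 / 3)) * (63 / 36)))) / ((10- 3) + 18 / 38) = 1539 / 254464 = 0.01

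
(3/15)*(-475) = -95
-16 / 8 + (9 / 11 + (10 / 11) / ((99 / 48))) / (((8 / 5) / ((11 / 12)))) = -4051 / 3168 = -1.28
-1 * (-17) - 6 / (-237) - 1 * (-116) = 10509 / 79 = 133.03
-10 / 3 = -3.33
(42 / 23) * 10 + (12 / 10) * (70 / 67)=30072 / 1541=19.51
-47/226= -0.21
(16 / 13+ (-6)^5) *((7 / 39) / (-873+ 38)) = 707504 / 423345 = 1.67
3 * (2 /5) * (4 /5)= 24 /25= 0.96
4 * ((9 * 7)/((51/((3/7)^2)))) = 108/119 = 0.91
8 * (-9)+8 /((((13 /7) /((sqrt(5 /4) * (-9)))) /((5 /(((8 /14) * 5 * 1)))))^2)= 647.23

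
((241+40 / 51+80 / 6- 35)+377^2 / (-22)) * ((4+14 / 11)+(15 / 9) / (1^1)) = -43303.84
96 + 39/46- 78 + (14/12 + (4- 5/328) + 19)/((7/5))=816989/22632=36.10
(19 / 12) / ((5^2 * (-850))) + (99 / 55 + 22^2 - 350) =34628981 / 255000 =135.80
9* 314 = 2826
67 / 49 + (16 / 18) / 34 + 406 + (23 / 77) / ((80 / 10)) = 268796785 / 659736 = 407.43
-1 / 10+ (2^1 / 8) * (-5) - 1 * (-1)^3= -7 / 20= -0.35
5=5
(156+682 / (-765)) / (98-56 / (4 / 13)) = -59329 / 32130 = -1.85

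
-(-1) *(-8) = -8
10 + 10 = 20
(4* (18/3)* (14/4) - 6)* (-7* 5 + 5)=-2340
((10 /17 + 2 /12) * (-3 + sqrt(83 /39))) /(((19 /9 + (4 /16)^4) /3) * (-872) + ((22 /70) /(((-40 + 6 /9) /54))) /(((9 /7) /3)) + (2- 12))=9812880 /2711444291- 1090320 * sqrt(3237) /35248775783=0.00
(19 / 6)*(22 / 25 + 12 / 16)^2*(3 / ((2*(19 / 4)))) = 26569 / 10000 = 2.66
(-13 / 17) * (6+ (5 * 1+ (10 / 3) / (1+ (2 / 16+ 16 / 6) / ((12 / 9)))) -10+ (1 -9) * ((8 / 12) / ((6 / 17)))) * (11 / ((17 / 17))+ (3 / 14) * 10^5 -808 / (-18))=9730462469 / 45441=214133.99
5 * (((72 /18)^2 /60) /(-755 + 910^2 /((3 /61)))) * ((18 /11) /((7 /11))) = 72 /353582845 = 0.00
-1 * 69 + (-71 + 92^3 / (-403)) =-835108 / 403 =-2072.23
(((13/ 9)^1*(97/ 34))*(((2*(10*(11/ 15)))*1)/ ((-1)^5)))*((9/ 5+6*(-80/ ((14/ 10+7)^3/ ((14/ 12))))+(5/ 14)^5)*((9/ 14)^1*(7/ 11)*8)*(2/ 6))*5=-78829027927/ 277718868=-283.84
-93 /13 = -7.15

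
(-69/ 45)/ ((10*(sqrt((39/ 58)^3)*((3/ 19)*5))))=-12673*sqrt(2262)/ 1711125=-0.35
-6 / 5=-1.20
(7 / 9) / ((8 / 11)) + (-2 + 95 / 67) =2351 / 4824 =0.49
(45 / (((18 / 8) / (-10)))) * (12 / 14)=-171.43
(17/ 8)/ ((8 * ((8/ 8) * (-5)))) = -17/ 320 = -0.05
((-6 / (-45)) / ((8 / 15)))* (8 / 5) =0.40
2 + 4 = 6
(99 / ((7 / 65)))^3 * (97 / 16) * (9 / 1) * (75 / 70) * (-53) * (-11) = 2034322072507456875 / 76832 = 26477536345630.17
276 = 276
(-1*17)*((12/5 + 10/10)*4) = -1156/5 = -231.20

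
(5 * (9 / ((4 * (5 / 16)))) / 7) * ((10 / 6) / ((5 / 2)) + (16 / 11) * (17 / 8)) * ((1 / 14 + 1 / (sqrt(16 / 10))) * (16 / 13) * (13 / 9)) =29.61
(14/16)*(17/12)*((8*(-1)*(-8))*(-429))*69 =-2348346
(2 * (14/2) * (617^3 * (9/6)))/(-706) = -4932587373/706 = -6986667.67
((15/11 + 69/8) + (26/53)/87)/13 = 4055357/5274984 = 0.77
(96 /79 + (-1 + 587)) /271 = 46390 /21409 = 2.17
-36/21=-12/7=-1.71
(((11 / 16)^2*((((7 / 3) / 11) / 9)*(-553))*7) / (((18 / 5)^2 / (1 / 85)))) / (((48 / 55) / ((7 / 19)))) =-573778975 / 34721021952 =-0.02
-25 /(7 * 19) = -25 /133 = -0.19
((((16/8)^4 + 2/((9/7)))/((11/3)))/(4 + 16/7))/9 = 553/6534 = 0.08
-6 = -6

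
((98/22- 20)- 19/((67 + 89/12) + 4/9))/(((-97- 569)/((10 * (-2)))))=-9462/19943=-0.47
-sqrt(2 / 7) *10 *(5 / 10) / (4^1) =-5 *sqrt(14) / 28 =-0.67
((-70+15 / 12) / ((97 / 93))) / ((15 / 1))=-1705 / 388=-4.39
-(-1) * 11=11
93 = 93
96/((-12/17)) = -136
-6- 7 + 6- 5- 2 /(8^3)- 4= -4097 /256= -16.00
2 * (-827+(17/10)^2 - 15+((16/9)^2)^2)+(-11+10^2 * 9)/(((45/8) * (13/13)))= -1500.20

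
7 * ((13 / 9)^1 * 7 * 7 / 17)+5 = 5224 / 153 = 34.14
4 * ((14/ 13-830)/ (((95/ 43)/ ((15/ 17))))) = -5560416/ 4199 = -1324.22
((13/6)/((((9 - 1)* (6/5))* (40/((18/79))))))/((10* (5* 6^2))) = 13/18201600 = 0.00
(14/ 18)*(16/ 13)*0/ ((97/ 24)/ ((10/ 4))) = 0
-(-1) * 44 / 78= 22 / 39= 0.56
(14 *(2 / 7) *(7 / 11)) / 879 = 28 / 9669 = 0.00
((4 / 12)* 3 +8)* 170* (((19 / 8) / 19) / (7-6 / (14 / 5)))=315 / 8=39.38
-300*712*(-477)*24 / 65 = 489058560 / 13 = 37619889.23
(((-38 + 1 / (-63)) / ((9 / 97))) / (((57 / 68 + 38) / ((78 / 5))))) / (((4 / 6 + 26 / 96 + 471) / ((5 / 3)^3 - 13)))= 297042047744 / 101765000673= 2.92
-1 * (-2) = 2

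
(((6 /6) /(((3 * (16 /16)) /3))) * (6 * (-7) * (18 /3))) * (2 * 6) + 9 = -3015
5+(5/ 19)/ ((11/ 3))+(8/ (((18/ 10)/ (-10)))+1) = -38.37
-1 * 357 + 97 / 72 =-25607 / 72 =-355.65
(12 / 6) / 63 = 2 / 63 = 0.03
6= 6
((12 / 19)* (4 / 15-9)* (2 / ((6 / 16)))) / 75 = -0.39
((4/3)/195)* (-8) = -32/585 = -0.05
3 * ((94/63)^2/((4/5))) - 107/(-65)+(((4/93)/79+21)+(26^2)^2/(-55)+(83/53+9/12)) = -4064213878335329/491123292660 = -8275.34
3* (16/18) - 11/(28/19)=-403/84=-4.80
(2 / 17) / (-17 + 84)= 2 / 1139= 0.00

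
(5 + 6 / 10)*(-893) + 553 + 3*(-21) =-22554 / 5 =-4510.80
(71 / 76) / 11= 71 / 836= 0.08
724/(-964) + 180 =43199/241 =179.25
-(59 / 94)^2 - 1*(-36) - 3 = 288107 / 8836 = 32.61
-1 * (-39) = 39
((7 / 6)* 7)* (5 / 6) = 245 / 36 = 6.81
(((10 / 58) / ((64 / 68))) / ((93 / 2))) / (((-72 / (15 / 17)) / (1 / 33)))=-25 / 17088192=-0.00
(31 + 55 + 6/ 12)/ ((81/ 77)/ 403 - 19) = -5368363/ 1179016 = -4.55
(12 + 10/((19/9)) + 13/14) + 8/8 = 4965/266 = 18.67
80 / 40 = 2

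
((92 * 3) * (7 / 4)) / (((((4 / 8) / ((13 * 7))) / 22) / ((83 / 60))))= 13376363 / 5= 2675272.60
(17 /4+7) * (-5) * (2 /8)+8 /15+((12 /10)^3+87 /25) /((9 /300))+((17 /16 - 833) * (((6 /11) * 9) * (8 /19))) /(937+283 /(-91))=28104179503 /177616560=158.23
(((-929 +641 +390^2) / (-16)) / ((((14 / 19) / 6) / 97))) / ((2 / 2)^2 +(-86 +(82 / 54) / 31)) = 175637868669 / 1990912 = 88219.81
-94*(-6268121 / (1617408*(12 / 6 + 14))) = 294601687 / 12939264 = 22.77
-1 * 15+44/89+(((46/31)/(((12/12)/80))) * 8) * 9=23541419/2759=8532.59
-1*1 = -1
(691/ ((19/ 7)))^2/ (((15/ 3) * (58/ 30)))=70189707/ 10469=6704.53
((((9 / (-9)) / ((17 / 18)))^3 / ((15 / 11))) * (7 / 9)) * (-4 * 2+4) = 2.71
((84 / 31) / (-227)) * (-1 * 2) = 168 / 7037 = 0.02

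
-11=-11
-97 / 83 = -1.17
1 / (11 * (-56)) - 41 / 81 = -25337 / 49896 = -0.51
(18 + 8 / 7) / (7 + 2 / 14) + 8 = 10.68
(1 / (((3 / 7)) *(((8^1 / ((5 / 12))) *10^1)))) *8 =7 / 72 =0.10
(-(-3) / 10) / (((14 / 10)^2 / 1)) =15 / 98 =0.15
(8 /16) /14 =1 /28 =0.04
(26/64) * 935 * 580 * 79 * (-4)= -139235525/2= -69617762.50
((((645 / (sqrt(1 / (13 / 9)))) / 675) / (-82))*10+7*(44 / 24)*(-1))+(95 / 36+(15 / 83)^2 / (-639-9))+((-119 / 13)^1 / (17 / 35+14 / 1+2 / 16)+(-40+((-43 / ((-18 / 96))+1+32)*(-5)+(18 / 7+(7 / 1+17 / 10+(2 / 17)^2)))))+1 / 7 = -120165732269514661 / 88941847296120-43*sqrt(13) / 1107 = -1351.20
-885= -885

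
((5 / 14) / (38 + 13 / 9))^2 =81 / 988036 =0.00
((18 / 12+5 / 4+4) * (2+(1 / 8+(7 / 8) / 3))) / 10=261 / 160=1.63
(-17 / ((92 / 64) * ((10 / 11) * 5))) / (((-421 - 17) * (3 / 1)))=748 / 377775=0.00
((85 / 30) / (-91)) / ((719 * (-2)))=17 / 785148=0.00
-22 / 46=-11 / 23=-0.48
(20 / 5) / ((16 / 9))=9 / 4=2.25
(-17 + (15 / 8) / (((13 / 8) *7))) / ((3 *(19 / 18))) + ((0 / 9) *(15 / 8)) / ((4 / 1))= -9192 / 1729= -5.32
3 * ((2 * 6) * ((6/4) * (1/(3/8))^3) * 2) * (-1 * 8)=-16384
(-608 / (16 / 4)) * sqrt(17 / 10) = -76 * sqrt(170) / 5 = -198.18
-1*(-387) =387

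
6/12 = 1/2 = 0.50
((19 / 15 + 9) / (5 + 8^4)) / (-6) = -77 / 184545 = -0.00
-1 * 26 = -26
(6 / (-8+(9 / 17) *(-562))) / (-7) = 51 / 18179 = 0.00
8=8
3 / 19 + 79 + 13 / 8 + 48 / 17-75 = 8.61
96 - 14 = 82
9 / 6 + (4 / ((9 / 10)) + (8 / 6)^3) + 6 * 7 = 2717 / 54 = 50.31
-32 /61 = -0.52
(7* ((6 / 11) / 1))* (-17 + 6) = -42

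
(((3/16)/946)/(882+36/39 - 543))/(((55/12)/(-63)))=-819/102186920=-0.00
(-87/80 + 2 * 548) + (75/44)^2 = 1097.82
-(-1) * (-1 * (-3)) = 3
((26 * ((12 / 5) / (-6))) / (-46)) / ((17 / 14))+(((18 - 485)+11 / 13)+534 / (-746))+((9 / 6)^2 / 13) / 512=-9060475831177 / 19414620160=-466.68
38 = 38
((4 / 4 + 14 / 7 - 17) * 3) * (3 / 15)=-42 / 5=-8.40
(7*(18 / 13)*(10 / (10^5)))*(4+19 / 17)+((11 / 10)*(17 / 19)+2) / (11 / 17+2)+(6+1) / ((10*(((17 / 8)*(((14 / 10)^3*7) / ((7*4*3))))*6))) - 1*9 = -7846906289 / 1028755000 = -7.63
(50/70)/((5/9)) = 9/7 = 1.29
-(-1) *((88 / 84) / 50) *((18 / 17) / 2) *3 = 99 / 2975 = 0.03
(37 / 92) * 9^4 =242757 / 92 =2638.66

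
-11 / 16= -0.69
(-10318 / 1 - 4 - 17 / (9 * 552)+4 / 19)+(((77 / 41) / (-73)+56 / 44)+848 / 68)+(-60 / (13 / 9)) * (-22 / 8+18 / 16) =-541013207069053 / 52830352872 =-10240.58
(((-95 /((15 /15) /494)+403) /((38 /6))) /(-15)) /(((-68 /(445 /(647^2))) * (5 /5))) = -4140903 /540842828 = -0.01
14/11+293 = 3237/11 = 294.27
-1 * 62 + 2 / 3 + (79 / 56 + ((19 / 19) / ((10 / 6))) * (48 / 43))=-2140213 / 36120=-59.25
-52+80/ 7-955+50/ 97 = -675643/ 679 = -995.06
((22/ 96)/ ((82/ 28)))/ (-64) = -77/ 62976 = -0.00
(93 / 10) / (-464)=-93 / 4640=-0.02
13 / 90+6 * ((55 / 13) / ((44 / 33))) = 11222 / 585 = 19.18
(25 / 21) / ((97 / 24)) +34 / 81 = 39286 / 54999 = 0.71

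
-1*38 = -38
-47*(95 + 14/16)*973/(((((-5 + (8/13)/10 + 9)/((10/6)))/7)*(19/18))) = -79797165175/6688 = -11931394.31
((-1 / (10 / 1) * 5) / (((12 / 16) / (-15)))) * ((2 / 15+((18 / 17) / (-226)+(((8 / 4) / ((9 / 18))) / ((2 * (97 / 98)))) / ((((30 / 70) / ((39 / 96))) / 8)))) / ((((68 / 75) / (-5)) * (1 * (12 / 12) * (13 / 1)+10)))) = -2699267125 / 72857767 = -37.05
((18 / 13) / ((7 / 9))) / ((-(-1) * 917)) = 162 / 83447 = 0.00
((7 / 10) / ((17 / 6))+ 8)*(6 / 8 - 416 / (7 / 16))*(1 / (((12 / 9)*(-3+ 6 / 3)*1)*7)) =55946109 / 66640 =839.53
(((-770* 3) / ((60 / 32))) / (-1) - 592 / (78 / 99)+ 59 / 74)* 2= 962.83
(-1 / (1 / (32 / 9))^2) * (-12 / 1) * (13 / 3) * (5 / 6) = 133120 / 243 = 547.82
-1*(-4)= 4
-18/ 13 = -1.38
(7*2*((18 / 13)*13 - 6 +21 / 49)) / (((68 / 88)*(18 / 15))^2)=175450 / 867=202.36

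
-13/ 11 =-1.18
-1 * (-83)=83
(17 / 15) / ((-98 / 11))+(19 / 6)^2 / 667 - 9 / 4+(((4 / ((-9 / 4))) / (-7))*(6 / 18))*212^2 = 16777060472 / 4412205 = 3802.42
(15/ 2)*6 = 45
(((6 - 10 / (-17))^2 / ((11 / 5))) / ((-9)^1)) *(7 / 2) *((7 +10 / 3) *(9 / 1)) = -6805120 / 9537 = -713.55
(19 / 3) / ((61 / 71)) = 1349 / 183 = 7.37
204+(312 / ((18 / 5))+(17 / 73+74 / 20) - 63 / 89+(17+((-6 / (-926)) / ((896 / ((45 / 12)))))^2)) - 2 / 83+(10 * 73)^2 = 11876246266533837023290117 / 22273076166646824960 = 533210.87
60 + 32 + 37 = 129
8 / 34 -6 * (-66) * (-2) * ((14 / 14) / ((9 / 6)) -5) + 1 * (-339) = 52585 / 17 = 3093.24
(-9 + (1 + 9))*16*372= 5952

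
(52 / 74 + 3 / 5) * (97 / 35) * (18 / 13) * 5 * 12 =5049432 / 16835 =299.94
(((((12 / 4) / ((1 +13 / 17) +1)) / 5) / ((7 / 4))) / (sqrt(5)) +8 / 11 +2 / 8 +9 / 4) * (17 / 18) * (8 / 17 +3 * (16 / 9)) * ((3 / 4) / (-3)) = -2627 / 594 - 2516 * sqrt(5) / 74025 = -4.50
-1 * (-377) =377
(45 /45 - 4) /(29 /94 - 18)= 282 /1663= 0.17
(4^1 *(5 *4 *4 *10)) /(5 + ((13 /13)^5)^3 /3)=600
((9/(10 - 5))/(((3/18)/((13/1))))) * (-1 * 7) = -4914/5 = -982.80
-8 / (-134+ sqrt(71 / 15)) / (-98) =-8040 / 13194181 - 4 *sqrt(1065) / 13194181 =-0.00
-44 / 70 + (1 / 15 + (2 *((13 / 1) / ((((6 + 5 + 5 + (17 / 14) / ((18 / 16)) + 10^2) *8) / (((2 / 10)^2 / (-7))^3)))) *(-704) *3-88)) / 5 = -96436866542 / 5294296875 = -18.22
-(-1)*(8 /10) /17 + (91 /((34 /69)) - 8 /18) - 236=-79133 /1530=-51.72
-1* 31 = -31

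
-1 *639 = -639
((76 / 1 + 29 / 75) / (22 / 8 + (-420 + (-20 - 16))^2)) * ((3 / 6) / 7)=11458 / 436671375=0.00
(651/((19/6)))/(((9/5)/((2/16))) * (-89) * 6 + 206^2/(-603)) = -841185/31752154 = -0.03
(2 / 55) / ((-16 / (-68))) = 17 / 110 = 0.15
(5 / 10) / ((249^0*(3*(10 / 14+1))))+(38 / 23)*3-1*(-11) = 16.05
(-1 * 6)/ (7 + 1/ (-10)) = -20/ 23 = -0.87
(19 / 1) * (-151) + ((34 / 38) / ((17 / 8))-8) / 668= -9103373 / 3173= -2869.01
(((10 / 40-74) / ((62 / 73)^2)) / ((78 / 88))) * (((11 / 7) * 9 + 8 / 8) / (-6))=291.12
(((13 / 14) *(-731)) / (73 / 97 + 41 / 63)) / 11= -43.97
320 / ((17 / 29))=545.88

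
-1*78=-78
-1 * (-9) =9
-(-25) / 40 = 5 / 8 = 0.62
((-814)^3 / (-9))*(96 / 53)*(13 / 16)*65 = 911506813360 / 159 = 5732747253.84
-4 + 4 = 0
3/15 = 1/5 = 0.20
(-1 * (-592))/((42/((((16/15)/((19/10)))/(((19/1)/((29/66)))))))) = 137344/750519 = 0.18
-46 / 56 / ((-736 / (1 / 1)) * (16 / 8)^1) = 1 / 1792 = 0.00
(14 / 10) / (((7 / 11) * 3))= 11 / 15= 0.73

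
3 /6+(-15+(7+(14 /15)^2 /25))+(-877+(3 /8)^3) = -2547107773 /2880000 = -884.41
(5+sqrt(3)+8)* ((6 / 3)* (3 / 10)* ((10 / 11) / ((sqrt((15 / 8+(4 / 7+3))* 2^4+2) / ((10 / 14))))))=5* sqrt(273)* (sqrt(3)+13) / 2002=0.61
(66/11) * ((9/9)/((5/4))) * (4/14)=48/35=1.37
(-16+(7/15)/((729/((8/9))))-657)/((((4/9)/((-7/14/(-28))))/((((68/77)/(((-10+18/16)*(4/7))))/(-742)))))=-1125965063/177431922360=-0.01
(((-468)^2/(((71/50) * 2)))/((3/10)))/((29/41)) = 363444.39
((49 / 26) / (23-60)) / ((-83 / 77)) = 3773 / 79846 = 0.05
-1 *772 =-772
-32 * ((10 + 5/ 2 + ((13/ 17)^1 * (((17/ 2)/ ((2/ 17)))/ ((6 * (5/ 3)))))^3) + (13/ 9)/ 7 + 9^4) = -27185197243/ 126000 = -215755.53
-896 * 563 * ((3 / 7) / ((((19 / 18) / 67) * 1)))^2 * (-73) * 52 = 1417021538102.20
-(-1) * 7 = 7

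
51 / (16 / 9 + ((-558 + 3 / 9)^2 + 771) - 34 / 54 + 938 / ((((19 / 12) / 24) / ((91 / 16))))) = 26163 / 201419053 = 0.00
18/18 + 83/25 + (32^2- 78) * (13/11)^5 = 799861178/366025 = 2185.26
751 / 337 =2.23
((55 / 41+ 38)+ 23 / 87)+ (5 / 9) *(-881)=-4813723 / 10701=-449.84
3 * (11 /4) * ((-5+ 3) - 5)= -231 /4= -57.75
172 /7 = 24.57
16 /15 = 1.07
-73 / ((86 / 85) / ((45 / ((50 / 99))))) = -1105731 / 172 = -6428.67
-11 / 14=-0.79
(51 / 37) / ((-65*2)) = -51 / 4810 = -0.01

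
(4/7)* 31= 124/7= 17.71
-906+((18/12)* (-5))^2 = -3399/4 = -849.75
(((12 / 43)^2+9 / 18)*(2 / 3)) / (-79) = -2137 / 438213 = -0.00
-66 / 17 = -3.88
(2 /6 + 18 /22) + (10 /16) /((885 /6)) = 9001 /7788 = 1.16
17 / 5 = 3.40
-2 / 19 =-0.11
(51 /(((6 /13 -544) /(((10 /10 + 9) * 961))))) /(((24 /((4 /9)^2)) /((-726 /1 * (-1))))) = -513962020 /95391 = -5387.95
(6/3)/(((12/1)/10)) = 5/3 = 1.67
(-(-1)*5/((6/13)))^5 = 1160290625/7776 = 149214.33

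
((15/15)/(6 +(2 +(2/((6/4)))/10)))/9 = 5/366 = 0.01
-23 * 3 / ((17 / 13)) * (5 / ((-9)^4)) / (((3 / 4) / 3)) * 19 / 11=-113620 / 408969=-0.28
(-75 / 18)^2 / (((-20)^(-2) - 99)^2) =25000000 / 14112727209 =0.00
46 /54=23 /27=0.85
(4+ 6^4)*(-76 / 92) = -24700 / 23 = -1073.91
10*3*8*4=960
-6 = -6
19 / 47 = 0.40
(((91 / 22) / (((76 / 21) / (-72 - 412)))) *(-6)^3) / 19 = 2270268 / 361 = 6288.83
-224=-224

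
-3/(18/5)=-5/6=-0.83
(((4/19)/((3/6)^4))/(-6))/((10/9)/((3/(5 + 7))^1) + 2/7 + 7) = -672/14041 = -0.05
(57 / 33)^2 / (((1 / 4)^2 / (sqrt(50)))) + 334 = 334 + 28880 * sqrt(2) / 121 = 671.54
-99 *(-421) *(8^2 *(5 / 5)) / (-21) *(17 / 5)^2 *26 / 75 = -2227029376 / 4375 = -509035.29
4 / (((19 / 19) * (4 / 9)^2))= 81 / 4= 20.25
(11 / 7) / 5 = 11 / 35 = 0.31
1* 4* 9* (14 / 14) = 36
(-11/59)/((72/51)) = -187/1416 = -0.13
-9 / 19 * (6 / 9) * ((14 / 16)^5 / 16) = -50421 / 4980736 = -0.01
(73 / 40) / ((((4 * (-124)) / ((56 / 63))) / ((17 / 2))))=-1241 / 44640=-0.03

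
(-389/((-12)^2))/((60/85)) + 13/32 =-5911/1728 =-3.42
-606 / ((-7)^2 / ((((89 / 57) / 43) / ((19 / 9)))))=-161802 / 760627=-0.21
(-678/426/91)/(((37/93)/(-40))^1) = 420360/239057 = 1.76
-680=-680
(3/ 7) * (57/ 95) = 9/ 35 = 0.26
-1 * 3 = -3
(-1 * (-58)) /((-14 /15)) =-435 /7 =-62.14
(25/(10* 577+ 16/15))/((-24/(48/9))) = -125/129849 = -0.00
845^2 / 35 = 142805 / 7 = 20400.71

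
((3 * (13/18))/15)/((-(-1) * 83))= 13/7470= 0.00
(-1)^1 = -1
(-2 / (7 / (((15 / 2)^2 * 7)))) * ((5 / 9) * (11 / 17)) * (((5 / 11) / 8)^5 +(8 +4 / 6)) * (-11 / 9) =428.38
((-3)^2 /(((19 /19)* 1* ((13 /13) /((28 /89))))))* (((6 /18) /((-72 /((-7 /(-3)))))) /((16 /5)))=-245 /25632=-0.01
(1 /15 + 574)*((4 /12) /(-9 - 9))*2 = -8611 /405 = -21.26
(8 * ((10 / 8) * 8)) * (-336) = -26880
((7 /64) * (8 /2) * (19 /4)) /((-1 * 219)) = -0.01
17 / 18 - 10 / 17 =0.36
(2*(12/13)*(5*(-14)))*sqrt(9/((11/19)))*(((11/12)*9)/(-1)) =3780*sqrt(209)/13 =4203.60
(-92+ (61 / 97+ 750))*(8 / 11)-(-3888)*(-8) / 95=15366152 / 101365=151.59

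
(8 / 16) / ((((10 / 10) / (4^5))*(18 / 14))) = 3584 / 9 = 398.22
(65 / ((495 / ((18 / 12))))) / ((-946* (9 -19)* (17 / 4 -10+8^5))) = 13 / 20455438410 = 0.00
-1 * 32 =-32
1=1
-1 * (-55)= 55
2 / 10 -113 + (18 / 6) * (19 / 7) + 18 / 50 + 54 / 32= -287307 / 2800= -102.61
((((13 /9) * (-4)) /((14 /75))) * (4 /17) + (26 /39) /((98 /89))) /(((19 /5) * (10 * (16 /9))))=-50061 /506464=-0.10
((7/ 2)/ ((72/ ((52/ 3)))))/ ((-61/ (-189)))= 637/ 244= 2.61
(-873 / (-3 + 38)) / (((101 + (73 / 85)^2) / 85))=-35742075 / 1715126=-20.84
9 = 9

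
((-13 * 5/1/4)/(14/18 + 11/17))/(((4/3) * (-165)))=1989/38368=0.05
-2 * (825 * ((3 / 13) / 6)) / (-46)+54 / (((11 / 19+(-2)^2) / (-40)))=-8156715 / 17342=-470.34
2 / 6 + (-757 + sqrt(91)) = -2270 / 3 + sqrt(91) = -747.13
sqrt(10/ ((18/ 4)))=2 * sqrt(5)/ 3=1.49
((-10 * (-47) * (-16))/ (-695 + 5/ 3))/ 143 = 141/ 1859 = 0.08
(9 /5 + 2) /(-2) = -19 /10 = -1.90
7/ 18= 0.39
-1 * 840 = -840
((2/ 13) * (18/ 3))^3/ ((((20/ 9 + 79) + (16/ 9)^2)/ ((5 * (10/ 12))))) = 0.04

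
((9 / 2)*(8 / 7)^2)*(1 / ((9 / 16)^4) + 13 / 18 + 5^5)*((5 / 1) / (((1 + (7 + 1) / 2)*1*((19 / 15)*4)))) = 3637.56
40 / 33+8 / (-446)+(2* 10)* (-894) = -131570132 / 7359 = -17878.81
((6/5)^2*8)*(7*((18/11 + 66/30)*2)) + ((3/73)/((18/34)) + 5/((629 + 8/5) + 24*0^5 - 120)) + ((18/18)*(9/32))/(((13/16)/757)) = 5868862721563/6662691750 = 880.85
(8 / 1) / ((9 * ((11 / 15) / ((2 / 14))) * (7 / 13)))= 520 / 1617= 0.32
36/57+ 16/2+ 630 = 12134/19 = 638.63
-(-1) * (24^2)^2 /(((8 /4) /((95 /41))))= 15759360 /41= 384374.63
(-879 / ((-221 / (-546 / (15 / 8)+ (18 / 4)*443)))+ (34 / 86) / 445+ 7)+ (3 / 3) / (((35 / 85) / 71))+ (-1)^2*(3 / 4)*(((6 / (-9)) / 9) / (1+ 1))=7406475512113 / 1065666420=6950.09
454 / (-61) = -454 / 61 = -7.44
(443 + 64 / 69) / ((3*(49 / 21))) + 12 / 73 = 2241859 / 35259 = 63.58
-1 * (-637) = 637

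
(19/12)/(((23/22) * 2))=0.76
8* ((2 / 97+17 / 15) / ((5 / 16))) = 214912 / 7275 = 29.54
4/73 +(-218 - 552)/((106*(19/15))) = -417547/73511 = -5.68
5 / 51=0.10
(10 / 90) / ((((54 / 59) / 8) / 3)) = 236 / 81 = 2.91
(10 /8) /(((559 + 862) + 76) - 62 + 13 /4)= 5 /5753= 0.00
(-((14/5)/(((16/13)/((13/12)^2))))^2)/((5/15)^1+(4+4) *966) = -236513641/256407552000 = -0.00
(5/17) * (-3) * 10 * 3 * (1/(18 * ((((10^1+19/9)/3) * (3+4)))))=-675/12971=-0.05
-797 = -797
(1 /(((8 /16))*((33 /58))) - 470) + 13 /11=-15355 /33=-465.30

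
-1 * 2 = -2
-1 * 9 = -9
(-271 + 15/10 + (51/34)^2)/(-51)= 1069/204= 5.24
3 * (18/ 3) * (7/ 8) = 63/ 4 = 15.75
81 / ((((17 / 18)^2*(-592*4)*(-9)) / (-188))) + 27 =1120581 / 42772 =26.20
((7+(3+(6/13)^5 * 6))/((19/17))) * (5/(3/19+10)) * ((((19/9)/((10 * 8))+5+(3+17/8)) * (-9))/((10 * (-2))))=233569919629/11465527840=20.37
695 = 695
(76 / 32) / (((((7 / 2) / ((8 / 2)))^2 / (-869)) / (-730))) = 96424240 / 49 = 1967841.63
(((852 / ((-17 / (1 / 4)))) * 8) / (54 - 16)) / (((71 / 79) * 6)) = -158 / 323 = -0.49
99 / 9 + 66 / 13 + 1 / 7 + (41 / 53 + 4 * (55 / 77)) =13677 / 689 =19.85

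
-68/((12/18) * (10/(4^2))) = -816/5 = -163.20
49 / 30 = 1.63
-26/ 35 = -0.74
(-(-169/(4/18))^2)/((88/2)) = -2313441/176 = -13144.55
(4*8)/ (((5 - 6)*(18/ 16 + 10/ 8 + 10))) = -256/ 99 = -2.59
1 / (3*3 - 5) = 1 / 4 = 0.25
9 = 9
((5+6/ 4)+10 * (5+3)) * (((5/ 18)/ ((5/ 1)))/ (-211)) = -0.02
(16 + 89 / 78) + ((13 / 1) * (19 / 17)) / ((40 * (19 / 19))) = 464213 / 26520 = 17.50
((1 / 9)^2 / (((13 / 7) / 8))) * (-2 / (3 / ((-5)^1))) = 560 / 3159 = 0.18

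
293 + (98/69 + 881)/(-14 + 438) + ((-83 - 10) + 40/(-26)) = 76272011/380328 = 200.54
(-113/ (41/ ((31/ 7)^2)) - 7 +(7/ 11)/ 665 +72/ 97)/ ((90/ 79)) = -970252199153/ 18327805650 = -52.94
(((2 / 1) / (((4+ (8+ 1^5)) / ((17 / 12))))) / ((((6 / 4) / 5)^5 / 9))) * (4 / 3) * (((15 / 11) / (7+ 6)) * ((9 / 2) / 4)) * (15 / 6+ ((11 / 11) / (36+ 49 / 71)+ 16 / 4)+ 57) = 70332612500 / 8716851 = 8068.58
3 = 3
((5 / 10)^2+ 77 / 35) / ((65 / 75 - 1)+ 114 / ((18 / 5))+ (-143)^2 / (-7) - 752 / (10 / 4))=-1029 / 1340032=-0.00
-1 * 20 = -20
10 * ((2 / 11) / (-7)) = -20 / 77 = -0.26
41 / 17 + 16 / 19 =1051 / 323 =3.25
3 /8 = 0.38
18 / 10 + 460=2309 / 5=461.80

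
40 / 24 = 1.67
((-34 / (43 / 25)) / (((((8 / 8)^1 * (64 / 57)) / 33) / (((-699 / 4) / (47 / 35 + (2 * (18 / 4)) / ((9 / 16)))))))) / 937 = 19557932625 / 3130449536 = 6.25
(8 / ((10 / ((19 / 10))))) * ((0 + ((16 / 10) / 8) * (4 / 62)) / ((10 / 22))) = 836 / 19375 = 0.04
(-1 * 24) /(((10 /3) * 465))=-12 /775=-0.02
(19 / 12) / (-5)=-19 / 60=-0.32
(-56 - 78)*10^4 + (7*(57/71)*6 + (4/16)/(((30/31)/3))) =-3805502039/2840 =-1339965.51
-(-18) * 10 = 180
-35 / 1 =-35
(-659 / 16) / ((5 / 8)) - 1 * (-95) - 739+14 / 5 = -7071 / 10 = -707.10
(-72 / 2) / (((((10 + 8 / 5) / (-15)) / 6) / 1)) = 8100 / 29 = 279.31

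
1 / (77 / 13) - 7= -526 / 77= -6.83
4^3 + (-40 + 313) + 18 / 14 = 2368 / 7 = 338.29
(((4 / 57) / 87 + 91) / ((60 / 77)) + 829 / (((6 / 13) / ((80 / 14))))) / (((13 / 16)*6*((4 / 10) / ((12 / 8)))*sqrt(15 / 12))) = 21620493347*sqrt(5) / 6769035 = 7142.07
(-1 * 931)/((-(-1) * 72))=-931/72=-12.93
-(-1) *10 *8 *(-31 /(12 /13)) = -8060 /3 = -2686.67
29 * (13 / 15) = 377 / 15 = 25.13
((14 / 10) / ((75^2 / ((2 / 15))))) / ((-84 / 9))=-1 / 281250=-0.00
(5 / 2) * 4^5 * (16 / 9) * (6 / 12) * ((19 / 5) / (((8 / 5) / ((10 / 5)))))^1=97280 / 9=10808.89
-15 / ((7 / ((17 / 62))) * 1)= -255 / 434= -0.59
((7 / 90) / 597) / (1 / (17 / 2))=119 / 107460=0.00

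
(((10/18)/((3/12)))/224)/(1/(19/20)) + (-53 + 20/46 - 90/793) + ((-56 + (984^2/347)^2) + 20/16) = 34471958096563181549/4427417738016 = 7786018.88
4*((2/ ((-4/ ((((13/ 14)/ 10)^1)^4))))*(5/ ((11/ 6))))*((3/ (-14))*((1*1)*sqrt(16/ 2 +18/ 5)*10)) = 257049*sqrt(290)/ 1479016000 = 0.00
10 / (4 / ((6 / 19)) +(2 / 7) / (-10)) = 1050 / 1327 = 0.79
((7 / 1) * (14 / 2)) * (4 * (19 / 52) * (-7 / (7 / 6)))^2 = 636804 / 169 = 3768.07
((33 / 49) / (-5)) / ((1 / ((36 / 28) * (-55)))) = 3267 / 343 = 9.52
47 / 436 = 0.11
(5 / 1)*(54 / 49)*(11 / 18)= 165 / 49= 3.37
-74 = -74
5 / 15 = 1 / 3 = 0.33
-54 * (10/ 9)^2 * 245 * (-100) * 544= 2665600000/ 3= 888533333.33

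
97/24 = 4.04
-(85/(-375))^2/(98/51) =-0.03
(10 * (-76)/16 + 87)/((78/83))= 6557/156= 42.03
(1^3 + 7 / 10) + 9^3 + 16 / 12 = 21961 / 30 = 732.03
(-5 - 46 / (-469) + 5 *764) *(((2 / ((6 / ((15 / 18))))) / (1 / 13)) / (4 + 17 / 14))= 12922585 / 4891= 2642.12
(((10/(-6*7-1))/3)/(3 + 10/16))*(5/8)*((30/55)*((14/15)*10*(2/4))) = -1400/41151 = -0.03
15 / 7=2.14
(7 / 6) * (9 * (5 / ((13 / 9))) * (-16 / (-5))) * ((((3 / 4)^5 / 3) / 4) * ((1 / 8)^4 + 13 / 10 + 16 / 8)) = 1034720001 / 136314880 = 7.59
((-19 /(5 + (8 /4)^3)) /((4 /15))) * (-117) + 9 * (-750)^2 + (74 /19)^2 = 7311197869 /1444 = 5063156.42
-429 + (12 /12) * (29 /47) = -428.38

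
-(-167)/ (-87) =-167/ 87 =-1.92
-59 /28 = -2.11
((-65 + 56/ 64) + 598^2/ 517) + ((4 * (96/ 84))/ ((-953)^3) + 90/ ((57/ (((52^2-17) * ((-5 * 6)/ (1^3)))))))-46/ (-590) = -17788632138240127589167/ 140453604449924920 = -126651.30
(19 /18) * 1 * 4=38 /9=4.22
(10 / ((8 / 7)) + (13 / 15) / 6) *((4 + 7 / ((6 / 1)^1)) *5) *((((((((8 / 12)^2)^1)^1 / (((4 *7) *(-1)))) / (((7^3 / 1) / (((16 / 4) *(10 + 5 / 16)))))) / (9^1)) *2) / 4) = -2729705 / 112021056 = -0.02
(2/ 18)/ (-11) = -0.01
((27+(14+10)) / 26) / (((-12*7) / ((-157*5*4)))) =13345 / 182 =73.32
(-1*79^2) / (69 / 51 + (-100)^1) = 106097 / 1677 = 63.27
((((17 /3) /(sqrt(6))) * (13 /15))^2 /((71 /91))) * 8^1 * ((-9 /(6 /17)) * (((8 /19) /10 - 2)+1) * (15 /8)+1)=63232342537 /32780700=1928.95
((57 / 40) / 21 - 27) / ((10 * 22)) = -7541 / 61600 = -0.12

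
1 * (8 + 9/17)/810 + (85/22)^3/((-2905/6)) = -462538037/4259396988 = -0.11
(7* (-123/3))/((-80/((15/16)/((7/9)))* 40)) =1107/10240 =0.11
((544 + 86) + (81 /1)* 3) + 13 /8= 6997 /8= 874.62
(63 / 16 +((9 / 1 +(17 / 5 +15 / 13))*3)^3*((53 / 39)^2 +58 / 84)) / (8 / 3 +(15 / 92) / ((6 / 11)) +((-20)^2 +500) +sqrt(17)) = 30495466788654670986033 / 161423329921753012750-16886284191720697284*sqrt(17) / 80711664960876506375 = 188.05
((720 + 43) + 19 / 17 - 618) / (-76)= -1.92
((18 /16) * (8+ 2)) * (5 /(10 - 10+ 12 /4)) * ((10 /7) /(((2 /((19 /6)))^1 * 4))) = 2375 /224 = 10.60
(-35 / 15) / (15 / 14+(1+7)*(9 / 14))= -98 / 261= -0.38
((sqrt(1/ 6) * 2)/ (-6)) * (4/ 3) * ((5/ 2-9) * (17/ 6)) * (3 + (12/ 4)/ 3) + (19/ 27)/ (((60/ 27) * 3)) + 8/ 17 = 1763/ 3060 + 442 * sqrt(6)/ 81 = 13.94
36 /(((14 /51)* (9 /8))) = 816 /7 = 116.57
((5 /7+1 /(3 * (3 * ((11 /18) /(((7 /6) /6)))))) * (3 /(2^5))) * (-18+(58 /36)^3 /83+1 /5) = -44634441521 /35781419520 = -1.25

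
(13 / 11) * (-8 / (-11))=104 / 121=0.86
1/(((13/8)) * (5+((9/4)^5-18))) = 8192/594581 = 0.01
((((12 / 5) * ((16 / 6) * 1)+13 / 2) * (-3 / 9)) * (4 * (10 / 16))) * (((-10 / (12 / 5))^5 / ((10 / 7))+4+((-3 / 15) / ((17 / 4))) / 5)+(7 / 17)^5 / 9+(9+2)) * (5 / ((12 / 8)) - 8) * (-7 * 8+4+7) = 143584991289587743 / 73605386880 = 1950740.26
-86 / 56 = -43 / 28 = -1.54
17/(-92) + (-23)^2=528.82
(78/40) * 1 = 39/20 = 1.95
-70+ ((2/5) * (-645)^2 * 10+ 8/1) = 1664038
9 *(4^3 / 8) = 72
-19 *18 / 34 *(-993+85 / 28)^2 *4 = -131386646331 / 3332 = -39431766.61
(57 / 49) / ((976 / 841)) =47937 / 47824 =1.00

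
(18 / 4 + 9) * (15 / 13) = 405 / 26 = 15.58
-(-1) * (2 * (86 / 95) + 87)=8437 / 95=88.81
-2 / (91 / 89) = -178 / 91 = -1.96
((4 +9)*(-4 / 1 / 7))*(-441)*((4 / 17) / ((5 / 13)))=170352 / 85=2004.14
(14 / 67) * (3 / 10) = 21 / 335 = 0.06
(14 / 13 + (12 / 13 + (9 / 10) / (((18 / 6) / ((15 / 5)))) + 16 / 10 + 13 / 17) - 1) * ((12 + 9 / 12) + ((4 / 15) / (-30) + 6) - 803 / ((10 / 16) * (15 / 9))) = -3926165 / 1224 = -3207.65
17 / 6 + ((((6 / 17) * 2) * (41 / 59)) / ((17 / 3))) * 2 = 307579 / 102306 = 3.01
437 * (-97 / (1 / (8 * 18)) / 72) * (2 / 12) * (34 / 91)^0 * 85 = -3603065 / 3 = -1201021.67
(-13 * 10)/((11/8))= -1040/11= -94.55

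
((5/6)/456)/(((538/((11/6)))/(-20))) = -275/2207952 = -0.00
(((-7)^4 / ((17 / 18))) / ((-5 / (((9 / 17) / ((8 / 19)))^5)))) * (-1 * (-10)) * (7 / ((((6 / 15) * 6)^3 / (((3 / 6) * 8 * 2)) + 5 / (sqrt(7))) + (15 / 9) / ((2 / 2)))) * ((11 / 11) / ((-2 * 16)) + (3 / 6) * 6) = -7020928950771102163531875 / 49532311401236267008 + 1477302410806398446484375 * sqrt(7) / 49532311401236267008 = -62834.83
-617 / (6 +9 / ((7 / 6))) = -4319 / 96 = -44.99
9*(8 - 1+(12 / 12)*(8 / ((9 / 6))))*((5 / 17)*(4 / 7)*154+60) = 162060 / 17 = 9532.94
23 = 23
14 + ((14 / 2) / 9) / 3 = 385 / 27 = 14.26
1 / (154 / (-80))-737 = -56789 / 77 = -737.52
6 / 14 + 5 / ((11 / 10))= 383 / 77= 4.97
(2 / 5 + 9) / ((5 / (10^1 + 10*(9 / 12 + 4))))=1081 / 10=108.10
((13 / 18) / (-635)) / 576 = -13 / 6583680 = -0.00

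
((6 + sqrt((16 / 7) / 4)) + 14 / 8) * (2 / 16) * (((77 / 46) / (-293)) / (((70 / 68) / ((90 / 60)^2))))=-52173 / 4312960 - 1683 * sqrt(7) / 3773840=-0.01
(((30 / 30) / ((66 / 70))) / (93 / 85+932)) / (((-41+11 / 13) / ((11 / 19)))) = -2975 / 181529154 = -0.00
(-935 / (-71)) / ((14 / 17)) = 15895 / 994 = 15.99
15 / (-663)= -5 / 221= -0.02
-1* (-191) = 191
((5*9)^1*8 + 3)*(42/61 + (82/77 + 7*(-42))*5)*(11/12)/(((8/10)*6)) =-2080094665/20496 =-101487.83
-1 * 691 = -691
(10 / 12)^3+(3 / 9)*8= 701 / 216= 3.25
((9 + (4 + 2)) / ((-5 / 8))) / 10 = -12 / 5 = -2.40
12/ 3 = 4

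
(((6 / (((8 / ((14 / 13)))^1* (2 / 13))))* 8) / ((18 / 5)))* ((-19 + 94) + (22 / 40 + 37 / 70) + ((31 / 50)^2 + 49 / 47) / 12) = 83563241 / 94000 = 888.97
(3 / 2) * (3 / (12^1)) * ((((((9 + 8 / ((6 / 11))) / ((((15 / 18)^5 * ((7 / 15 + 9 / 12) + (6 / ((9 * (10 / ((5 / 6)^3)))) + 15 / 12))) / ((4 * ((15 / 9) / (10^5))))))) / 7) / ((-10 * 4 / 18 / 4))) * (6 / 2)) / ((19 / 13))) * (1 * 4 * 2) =-5232213792 / 2108517578125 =-0.00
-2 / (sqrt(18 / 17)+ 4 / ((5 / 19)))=-6460 / 48871+ 75* sqrt(34) / 48871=-0.12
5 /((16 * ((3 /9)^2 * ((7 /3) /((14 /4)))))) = 135 /32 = 4.22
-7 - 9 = -16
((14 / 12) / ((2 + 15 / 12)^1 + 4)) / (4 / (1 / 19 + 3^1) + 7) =14 / 723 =0.02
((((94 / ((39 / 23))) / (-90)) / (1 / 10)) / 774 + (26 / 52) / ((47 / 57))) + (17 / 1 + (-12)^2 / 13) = 366146285 / 12768678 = 28.68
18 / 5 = 3.60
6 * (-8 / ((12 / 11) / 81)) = -3564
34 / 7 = 4.86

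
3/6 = 1/2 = 0.50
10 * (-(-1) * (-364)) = -3640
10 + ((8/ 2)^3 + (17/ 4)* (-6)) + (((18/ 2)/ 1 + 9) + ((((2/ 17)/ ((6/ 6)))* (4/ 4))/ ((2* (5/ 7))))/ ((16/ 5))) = 18095/ 272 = 66.53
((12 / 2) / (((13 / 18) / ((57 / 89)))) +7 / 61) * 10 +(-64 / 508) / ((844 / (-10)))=102800134630 / 1891251869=54.36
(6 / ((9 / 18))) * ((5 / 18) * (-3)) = -10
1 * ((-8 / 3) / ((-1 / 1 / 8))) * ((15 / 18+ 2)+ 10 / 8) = 784 / 9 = 87.11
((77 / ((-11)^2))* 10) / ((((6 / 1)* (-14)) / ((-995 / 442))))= 4975 / 29172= 0.17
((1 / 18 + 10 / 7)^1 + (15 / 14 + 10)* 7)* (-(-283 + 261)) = 109472 / 63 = 1737.65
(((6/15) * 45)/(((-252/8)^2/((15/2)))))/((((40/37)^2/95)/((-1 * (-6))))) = 26011/392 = 66.35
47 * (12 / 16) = 141 / 4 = 35.25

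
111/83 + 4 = 443/83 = 5.34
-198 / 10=-99 / 5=-19.80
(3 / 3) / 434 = 0.00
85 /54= 1.57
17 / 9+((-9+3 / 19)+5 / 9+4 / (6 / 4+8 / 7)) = -30902 / 6327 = -4.88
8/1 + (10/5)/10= 41/5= 8.20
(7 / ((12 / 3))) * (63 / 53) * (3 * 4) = 1323 / 53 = 24.96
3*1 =3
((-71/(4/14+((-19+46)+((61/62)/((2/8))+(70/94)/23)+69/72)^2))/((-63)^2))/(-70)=2551426738912/10179347170962649995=0.00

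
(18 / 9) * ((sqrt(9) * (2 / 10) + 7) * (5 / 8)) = 19 / 2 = 9.50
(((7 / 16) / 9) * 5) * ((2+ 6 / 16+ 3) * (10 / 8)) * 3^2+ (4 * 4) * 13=114021 / 512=222.70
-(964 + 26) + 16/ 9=-8894/ 9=-988.22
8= 8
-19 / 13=-1.46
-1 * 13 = -13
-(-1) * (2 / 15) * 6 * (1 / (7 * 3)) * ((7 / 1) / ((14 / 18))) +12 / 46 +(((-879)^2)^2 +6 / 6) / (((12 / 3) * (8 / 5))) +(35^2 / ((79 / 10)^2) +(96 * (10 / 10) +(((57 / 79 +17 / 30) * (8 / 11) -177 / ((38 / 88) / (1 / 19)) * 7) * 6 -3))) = 29774567061081812608827 / 319205181680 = 93277204663.08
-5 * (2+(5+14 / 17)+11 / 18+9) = -26675 / 306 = -87.17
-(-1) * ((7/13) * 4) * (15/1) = 420/13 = 32.31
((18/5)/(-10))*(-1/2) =0.18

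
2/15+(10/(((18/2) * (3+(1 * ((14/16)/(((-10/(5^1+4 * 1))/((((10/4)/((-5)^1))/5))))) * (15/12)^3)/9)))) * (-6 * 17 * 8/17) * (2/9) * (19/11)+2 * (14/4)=3194947/9175815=0.35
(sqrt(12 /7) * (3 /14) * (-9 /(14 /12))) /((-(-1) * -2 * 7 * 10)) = 81 * sqrt(21) /24010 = 0.02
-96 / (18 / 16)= -256 / 3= -85.33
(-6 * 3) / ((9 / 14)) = -28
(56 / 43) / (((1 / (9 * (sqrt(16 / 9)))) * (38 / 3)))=1008 / 817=1.23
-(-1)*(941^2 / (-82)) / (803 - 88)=-15.10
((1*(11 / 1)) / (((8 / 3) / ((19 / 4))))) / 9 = 209 / 96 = 2.18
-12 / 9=-4 / 3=-1.33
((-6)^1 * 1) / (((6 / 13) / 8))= -104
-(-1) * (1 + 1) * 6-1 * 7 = 5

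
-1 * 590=-590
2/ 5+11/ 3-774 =-769.93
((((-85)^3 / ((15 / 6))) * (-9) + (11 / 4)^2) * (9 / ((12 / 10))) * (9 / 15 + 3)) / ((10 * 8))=955090467 / 1280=746164.43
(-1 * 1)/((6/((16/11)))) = -0.24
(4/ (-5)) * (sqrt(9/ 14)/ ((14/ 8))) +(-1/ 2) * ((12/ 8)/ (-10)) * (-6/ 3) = -24 * sqrt(14)/ 245 - 3/ 20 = -0.52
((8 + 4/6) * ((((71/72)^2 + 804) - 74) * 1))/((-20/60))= -49261693/2592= -19005.28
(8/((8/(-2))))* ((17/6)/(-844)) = 17/2532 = 0.01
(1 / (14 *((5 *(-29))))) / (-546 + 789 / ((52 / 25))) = 26 / 8797005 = 0.00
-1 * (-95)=95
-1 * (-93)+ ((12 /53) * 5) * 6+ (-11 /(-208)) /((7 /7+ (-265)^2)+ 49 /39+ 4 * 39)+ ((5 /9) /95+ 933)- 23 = 401939383410983 /398039274576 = 1009.80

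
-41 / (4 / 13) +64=-277 / 4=-69.25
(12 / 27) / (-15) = -0.03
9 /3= 3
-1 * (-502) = 502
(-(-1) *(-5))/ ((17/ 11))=-55/ 17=-3.24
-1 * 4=-4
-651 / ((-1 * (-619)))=-651 / 619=-1.05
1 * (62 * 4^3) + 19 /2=7955 /2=3977.50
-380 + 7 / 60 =-22793 / 60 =-379.88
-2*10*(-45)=900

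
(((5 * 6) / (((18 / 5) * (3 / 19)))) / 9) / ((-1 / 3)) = -475 / 27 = -17.59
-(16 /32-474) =947 /2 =473.50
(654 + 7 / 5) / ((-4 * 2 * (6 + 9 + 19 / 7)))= -22939 / 4960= -4.62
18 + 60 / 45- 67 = -143 / 3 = -47.67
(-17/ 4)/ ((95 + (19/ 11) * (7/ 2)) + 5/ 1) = -187/ 4666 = -0.04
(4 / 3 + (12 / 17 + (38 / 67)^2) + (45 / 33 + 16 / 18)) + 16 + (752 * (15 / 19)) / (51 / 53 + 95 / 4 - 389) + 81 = 123155679615002 / 1231757525493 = 99.98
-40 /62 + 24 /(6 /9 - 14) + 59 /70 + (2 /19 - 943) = -38941613 /41230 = -944.50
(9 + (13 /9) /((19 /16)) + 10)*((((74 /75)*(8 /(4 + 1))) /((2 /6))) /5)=19.15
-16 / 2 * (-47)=376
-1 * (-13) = 13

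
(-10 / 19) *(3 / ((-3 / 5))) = 50 / 19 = 2.63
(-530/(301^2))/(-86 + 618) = -265/24099866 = -0.00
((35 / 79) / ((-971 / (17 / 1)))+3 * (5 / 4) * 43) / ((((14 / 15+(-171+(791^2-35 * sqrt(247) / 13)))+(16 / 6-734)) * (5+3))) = 43290559375 * sqrt(247) / 311410563197656457376+5023025125873625 / 155705281598828228688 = 0.00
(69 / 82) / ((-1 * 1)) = -69 / 82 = -0.84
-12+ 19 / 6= -53 / 6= -8.83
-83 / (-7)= 83 / 7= 11.86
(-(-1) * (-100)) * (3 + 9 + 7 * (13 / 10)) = -2110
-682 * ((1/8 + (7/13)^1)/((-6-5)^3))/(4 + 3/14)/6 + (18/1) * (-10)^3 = -6682099009/371228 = -17999.99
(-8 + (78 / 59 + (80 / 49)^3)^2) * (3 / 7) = 3497088852328308 / 337270645226767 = 10.37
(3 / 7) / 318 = 1 / 742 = 0.00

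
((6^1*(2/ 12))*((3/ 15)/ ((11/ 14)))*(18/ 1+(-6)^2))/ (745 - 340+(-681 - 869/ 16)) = -1728/ 41525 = -0.04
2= 2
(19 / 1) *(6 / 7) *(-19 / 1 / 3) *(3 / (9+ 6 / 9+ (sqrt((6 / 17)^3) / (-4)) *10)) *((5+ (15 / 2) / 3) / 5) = -1388723319 / 28837781 - 7456455 *sqrt(102) / 28837781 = -50.77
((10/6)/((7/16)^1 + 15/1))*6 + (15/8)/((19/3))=1865/1976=0.94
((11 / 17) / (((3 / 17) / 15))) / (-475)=-0.12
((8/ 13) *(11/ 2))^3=85184/ 2197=38.77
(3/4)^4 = 81/256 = 0.32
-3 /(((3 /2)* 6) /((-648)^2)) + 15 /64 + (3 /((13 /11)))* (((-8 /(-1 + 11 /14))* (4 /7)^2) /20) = -4075816279 /29120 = -139966.22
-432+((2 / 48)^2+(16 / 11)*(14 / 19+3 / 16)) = -51843823 / 120384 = -430.65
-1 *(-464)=464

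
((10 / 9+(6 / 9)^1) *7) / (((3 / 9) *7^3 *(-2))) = -8 / 147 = -0.05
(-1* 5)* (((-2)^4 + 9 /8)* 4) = -685 /2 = -342.50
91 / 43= 2.12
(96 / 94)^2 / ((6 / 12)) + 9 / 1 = 24489 / 2209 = 11.09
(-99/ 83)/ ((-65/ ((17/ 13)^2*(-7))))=-200277/ 911755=-0.22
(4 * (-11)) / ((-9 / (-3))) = -44 / 3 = -14.67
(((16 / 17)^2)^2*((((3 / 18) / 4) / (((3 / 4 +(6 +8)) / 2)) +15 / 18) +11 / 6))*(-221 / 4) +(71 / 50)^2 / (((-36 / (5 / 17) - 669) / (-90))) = -6630996019277 / 57350185950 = -115.62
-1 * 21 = -21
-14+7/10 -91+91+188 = 1747/10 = 174.70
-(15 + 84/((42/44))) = -103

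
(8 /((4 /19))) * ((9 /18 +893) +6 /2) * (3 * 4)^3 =58867776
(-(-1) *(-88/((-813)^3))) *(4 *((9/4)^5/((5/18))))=216513/1592200880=0.00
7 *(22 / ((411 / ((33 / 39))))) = 1694 / 5343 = 0.32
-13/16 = -0.81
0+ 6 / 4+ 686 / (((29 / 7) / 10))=96127 / 58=1657.36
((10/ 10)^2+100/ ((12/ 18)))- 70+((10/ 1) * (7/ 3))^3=12784.70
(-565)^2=319225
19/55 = 0.35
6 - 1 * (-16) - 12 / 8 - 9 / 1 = 23 / 2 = 11.50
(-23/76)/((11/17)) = -391/836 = -0.47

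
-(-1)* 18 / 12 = 3 / 2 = 1.50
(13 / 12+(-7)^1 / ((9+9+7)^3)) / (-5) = -203041 / 937500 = -0.22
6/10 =3/5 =0.60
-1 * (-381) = 381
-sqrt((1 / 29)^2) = -1 / 29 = -0.03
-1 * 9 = -9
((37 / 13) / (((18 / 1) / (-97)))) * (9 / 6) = -3589 / 156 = -23.01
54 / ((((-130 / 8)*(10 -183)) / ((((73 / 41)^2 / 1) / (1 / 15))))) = 3453192 / 3780569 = 0.91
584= 584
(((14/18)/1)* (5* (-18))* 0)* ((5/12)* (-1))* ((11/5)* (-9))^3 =0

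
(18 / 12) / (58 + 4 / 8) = 1 / 39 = 0.03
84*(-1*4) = -336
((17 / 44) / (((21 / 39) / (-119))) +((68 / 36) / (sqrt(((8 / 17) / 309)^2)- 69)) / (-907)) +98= 547355479343 / 43393844076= 12.61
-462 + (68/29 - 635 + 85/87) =-95150/87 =-1093.68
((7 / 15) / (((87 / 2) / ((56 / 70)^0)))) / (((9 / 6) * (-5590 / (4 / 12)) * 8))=-7 / 131309100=-0.00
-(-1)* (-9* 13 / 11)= -117 / 11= -10.64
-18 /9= -2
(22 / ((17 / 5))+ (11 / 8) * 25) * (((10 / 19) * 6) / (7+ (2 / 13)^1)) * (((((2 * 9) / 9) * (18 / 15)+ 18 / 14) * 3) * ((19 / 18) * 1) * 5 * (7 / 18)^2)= 108683575 / 682992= 159.13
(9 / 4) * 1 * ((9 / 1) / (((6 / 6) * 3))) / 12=9 / 16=0.56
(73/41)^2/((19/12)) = 63948/31939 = 2.00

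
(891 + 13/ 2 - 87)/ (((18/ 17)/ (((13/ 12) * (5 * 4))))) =1791205/ 108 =16585.23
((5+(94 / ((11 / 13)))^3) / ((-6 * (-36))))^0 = 1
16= 16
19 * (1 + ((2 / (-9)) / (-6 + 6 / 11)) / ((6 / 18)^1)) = 1919 / 90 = 21.32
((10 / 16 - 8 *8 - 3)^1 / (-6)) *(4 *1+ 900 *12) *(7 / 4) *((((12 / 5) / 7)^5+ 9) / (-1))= -226104464765439 / 120050000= -1883419.12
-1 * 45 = -45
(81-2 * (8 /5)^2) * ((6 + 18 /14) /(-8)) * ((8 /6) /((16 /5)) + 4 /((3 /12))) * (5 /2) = -907579 /320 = -2836.18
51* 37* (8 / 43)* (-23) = -347208 / 43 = -8074.60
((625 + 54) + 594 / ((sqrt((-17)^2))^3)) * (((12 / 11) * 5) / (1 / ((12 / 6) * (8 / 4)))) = 800765040 / 54043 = 14817.18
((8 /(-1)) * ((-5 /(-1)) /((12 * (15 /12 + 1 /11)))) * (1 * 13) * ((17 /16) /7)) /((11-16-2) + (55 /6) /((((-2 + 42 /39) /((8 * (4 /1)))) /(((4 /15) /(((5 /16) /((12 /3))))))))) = 546975 /121733402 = 0.00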